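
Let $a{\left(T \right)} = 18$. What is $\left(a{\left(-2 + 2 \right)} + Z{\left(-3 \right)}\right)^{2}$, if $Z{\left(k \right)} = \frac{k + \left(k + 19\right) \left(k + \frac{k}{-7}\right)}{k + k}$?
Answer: $\frac{126025}{196} \approx 642.98$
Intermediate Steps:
$Z{\left(k \right)} = \frac{k + \frac{6 k \left(19 + k\right)}{7}}{2 k}$ ($Z{\left(k \right)} = \frac{k + \left(19 + k\right) \left(k + k \left(- \frac{1}{7}\right)\right)}{2 k} = \left(k + \left(19 + k\right) \left(k - \frac{k}{7}\right)\right) \frac{1}{2 k} = \left(k + \left(19 + k\right) \frac{6 k}{7}\right) \frac{1}{2 k} = \left(k + \frac{6 k \left(19 + k\right)}{7}\right) \frac{1}{2 k} = \frac{k + \frac{6 k \left(19 + k\right)}{7}}{2 k}$)
$\left(a{\left(-2 + 2 \right)} + Z{\left(-3 \right)}\right)^{2} = \left(18 + \left(\frac{121}{14} + \frac{3}{7} \left(-3\right)\right)\right)^{2} = \left(18 + \left(\frac{121}{14} - \frac{9}{7}\right)\right)^{2} = \left(18 + \frac{103}{14}\right)^{2} = \left(\frac{355}{14}\right)^{2} = \frac{126025}{196}$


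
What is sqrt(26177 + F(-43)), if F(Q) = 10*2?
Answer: sqrt(26197) ≈ 161.85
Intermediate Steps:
F(Q) = 20
sqrt(26177 + F(-43)) = sqrt(26177 + 20) = sqrt(26197)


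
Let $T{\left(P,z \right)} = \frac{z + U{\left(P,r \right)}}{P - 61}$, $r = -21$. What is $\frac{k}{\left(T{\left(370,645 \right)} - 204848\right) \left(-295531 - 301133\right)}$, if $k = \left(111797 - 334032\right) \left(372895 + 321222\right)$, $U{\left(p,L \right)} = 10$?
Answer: $- \frac{1222190801845}{968391439752} \approx -1.2621$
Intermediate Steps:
$T{\left(P,z \right)} = \frac{10 + z}{-61 + P}$ ($T{\left(P,z \right)} = \frac{z + 10}{P - 61} = \frac{10 + z}{-61 + P}$)
$k = -154257091495$ ($k = \left(-222235\right) 694117 = -154257091495$)
$\frac{k}{\left(T{\left(370,645 \right)} - 204848\right) \left(-295531 - 301133\right)} = - \frac{154257091495}{\left(\frac{10 + 645}{-61 + 370} - 204848\right) \left(-295531 - 301133\right)} = - \frac{154257091495}{\left(\frac{1}{309} \cdot 655 - 204848\right) \left(-596664\right)} = - \frac{154257091495}{\left(\frac{655}{309} - 204848\right) \left(-596664\right)} = - \frac{154257091495}{\left(- \frac{63297377}{309}\right) \left(-596664\right)} = - \frac{154257091495}{\frac{12589088716776}{103}} = \left(-154257091495\right) \frac{103}{12589088716776} = - \frac{1222190801845}{968391439752}$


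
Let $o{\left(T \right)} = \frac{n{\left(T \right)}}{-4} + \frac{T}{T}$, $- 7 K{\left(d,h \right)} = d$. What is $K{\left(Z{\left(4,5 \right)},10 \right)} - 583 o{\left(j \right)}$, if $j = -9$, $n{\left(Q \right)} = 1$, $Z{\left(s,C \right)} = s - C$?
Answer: $- \frac{12239}{28} \approx -437.11$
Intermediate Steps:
$K{\left(d,h \right)} = - \frac{d}{7}$
$o{\left(T \right)} = \frac{3}{4}$ ($o{\left(T \right)} = 1 \frac{1}{-4} + \frac{T}{T} = 1 \left(- \frac{1}{4}\right) + 1 = - \frac{1}{4} + 1 = \frac{3}{4}$)
$K{\left(Z{\left(4,5 \right)},10 \right)} - 583 o{\left(j \right)} = - \frac{4 - 5}{7} - \frac{1749}{4} = \left(- \frac{1}{7}\right) \left(-1\right) - \frac{1749}{4} = \frac{1}{7} - \frac{1749}{4} = - \frac{12239}{28}$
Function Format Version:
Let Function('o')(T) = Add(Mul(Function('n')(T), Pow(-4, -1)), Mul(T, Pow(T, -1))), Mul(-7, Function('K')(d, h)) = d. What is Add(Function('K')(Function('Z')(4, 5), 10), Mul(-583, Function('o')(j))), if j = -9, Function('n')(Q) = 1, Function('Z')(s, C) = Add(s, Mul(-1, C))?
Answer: Rational(-12239, 28) ≈ -437.11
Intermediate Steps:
Function('K')(d, h) = Mul(Rational(-1, 7), d)
Function('o')(T) = Rational(3, 4) (Function('o')(T) = Add(Mul(1, Pow(-4, -1)), Mul(T, Pow(T, -1))) = Add(Mul(1, Rational(-1, 4)), 1) = Add(Rational(-1, 4), 1) = Rational(3, 4))
Add(Function('K')(Function('Z')(4, 5), 10), Mul(-583, Function('o')(j))) = Add(Mul(Rational(-1, 7), Add(4, Mul(-1, 5))), Mul(-583, Rational(3, 4))) = Add(Mul(Rational(-1, 7), Add(4, -5)), Rational(-1749, 4)) = Add(Mul(Rational(-1, 7), -1), Rational(-1749, 4)) = Add(Rational(1, 7), Rational(-1749, 4)) = Rational(-12239, 28)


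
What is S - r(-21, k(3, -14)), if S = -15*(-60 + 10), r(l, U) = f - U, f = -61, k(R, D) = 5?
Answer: 816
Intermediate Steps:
r(l, U) = -61 - U
S = 750 (S = -15*(-50) = 750)
S - r(-21, k(3, -14)) = 750 - (-61 - 1*5) = 750 - (-61 - 5) = 750 - 1*(-66) = 750 + 66 = 816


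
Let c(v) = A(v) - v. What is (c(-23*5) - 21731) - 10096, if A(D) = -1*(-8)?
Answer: -31704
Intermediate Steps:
A(D) = 8
c(v) = 8 - v
(c(-23*5) - 21731) - 10096 = ((8 - (-23)*5) - 21731) - 10096 = ((8 - 1*(-115)) - 21731) - 10096 = ((8 + 115) - 21731) - 10096 = (123 - 21731) - 10096 = -21608 - 10096 = -31704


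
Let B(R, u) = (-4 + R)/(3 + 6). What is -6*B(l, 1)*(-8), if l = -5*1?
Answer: -48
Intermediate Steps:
l = -5
B(R, u) = -4/9 + R/9 (B(R, u) = (-4 + R)/9 = (-4 + R)*(⅑) = -4/9 + R/9)
-6*B(l, 1)*(-8) = -6*(-4/9 + (⅑)*(-5))*(-8) = -6*(-4/9 - 5/9)*(-8) = -6*(-1)*(-8) = 6*(-8) = -48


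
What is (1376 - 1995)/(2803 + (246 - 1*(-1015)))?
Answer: -619/4064 ≈ -0.15231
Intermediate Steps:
(1376 - 1995)/(2803 + (246 - 1*(-1015))) = -619/(2803 + (246 + 1015)) = -619/(2803 + 1261) = -619/4064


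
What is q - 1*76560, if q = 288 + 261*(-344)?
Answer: -166056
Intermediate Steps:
q = -89496 (q = 288 - 89784 = -89496)
q - 1*76560 = -89496 - 1*76560 = -89496 - 76560 = -166056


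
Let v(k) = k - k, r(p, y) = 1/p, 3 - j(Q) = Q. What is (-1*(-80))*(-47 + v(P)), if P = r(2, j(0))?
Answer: -3760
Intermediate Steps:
j(Q) = 3 - Q
P = ½ (P = 1/2 = ½ ≈ 0.50000)
v(k) = 0
(-1*(-80))*(-47 + v(P)) = (-1*(-80))*(-47 + 0) = 80*(-47) = -3760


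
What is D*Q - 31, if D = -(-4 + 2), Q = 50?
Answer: 69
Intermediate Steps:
D = 2 (D = -1*(-2) = 2)
D*Q - 31 = 2*50 - 31 = 100 - 31 = 69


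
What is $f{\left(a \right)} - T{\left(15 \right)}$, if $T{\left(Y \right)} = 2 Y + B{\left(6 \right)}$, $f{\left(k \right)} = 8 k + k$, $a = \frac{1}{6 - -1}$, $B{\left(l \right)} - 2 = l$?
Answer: $- \frac{257}{7} \approx -36.714$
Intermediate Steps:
$B{\left(l \right)} = 2 + l$
$a = \frac{1}{7}$ ($a = \frac{1}{6 + \left(-3 + 4\right)} = \frac{1}{6 + 1} = \frac{1}{7} \approx 0.14286$)
$f{\left(k \right)} = 9 k$
$T{\left(Y \right)} = 8 + 2 Y$ ($T{\left(Y \right)} = 2 Y + \left(2 + 6\right) = 2 Y + 8 = 8 + 2 Y$)
$f{\left(a \right)} - T{\left(15 \right)} = 9 \cdot \frac{1}{7} - \left(8 + 2 \cdot 15\right) = \frac{9}{7} - \left(8 + 30\right) = \frac{9}{7} - 38 = - \frac{257}{7}$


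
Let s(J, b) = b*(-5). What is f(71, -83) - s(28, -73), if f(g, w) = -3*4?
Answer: -377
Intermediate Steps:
s(J, b) = -5*b
f(g, w) = -12
f(71, -83) - s(28, -73) = -12 - (-5)*(-73) = -12 - 1*365 = -12 - 365 = -377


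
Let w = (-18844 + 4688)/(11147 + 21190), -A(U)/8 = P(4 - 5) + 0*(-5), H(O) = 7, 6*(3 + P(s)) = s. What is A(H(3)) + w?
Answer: 805048/32337 ≈ 24.896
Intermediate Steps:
P(s) = -3 + s/6
A(U) = 76/3 (A(U) = -8*((-3 + (4 - 5)/6) + 0*(-5)) = -8*((-3 + (⅙)*(-1)) + 0) = -8*((-3 - ⅙) + 0) = -8*(-19/6 + 0) = -8*(-19/6) = 76/3)
w = -14156/32337 ≈ -0.43776
A(H(3)) + w = 76/3 - 14156/32337 = 805048/32337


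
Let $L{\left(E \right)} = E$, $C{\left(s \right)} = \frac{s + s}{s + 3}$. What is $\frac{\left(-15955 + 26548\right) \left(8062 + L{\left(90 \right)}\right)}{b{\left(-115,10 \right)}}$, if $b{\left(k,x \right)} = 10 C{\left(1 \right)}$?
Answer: $\frac{86354136}{5} \approx 1.7271 \cdot 10^{7}$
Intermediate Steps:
$C{\left(s \right)} = \frac{2 s}{3 + s}$
$b{\left(k,x \right)} = 5$ ($b{\left(k,x \right)} = 10 \cdot 2 \cdot 1 \frac{1}{3 + 1} = 10 \cdot 2 \cdot 1 \cdot \frac{1}{4} = 10 \cdot \frac{1}{2} = 5$)
$\frac{\left(-15955 + 26548\right) \left(8062 + L{\left(90 \right)}\right)}{b{\left(-115,10 \right)}} = \frac{\left(-15955 + 26548\right) \left(8062 + 90\right)}{5} = 10593 \cdot 8152 \cdot \frac{1}{5} = 86354136 \cdot \frac{1}{5} = \frac{86354136}{5}$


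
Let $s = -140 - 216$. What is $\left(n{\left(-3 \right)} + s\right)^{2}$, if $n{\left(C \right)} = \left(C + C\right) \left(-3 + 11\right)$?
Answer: $163216$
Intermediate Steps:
$s = -356$
$n{\left(C \right)} = 16 C$ ($n{\left(C \right)} = 2 C 8 = 16 C$)
$\left(n{\left(-3 \right)} + s\right)^{2} = \left(16 \left(-3\right) - 356\right)^{2} = \left(-48 - 356\right)^{2} = \left(-404\right)^{2} = 163216$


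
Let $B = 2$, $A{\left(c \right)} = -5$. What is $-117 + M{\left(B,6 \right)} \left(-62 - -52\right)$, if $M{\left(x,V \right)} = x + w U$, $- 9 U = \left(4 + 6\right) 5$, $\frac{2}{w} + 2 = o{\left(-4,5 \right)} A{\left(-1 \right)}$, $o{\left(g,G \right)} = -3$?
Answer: $- \frac{15029}{117} \approx -128.45$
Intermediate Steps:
$w = \frac{2}{13}$ ($w = \frac{2}{-2 - -15} = \frac{2}{-2 + 15} = \frac{2}{13} \approx 0.15385$)
$U = - \frac{50}{9}$ ($U = - \frac{\left(4 + 6\right) 5}{9} = - \frac{10 \cdot 5}{9} = \left(- \frac{1}{9}\right) 50 = - \frac{50}{9} \approx -5.5556$)
$M{\left(x,V \right)} = - \frac{100}{117} + x$ ($M{\left(x,V \right)} = x + \frac{2}{13} \left(- \frac{50}{9}\right) = x - \frac{100}{117} = - \frac{100}{117} + x$)
$-117 + M{\left(B,6 \right)} \left(-62 - -52\right) = -117 + \left(- \frac{100}{117} + 2\right) \left(-62 - -52\right) = -117 + \frac{134 \left(-62 + 52\right)}{117} = -117 + \frac{134}{117} \left(-10\right) = -117 - \frac{1340}{117} = - \frac{15029}{117}$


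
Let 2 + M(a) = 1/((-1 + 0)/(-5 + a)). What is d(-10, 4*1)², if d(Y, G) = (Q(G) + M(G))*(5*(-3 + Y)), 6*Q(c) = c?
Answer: 4225/9 ≈ 469.44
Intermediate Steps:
Q(c) = c/6
M(a) = 3 - a (M(a) = -2 + 1/((-1 + 0)/(-5 + a)) = -2 + 1/(-1/(-5 + a)) = -2 + (5 - a) = 3 - a)
d(Y, G) = (-15 + 5*Y)*(3 - 5*G/6) (d(Y, G) = (G/6 + (3 - G))*(5*(-3 + Y)) = (3 - 5*G/6)*(-15 + 5*Y) = (-15 + 5*Y)*(3 - 5*G/6))
d(-10, 4*1)² = (-45 + 15*(-10) + 25*(4*1)/2 - 25/6*4*1*(-10))² = (-45 - 150 + (25/2)*4 - 25/6*4*(-10))² = (-45 - 150 + 50 + 500/3)² = (65/3)² = 4225/9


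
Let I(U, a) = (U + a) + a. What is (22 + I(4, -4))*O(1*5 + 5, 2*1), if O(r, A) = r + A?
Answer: 216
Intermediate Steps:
I(U, a) = U + 2*a
O(r, A) = A + r
(22 + I(4, -4))*O(1*5 + 5, 2*1) = (22 + (4 + 2*(-4)))*(2*1 + (1*5 + 5)) = (22 + (4 - 8))*(2 + (5 + 5)) = (22 - 4)*(2 + 10) = 18*12 = 216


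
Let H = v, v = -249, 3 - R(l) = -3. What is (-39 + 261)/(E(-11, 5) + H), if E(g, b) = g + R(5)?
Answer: -111/127 ≈ -0.87402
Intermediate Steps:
R(l) = 6 (R(l) = 3 - 1*(-3) = 3 + 3 = 6)
H = -249
E(g, b) = 6 + g (E(g, b) = g + 6 = 6 + g)
(-39 + 261)/(E(-11, 5) + H) = (-39 + 261)/((6 - 11) - 249) = 222/(-5 - 249) = 222/(-254) = 222*(-1/254) = -111/127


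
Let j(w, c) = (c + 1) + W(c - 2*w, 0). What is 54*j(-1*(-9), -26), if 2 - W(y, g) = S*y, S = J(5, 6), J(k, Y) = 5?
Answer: 10638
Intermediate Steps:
S = 5
W(y, g) = 2 - 5*y
j(w, c) = 3 - 4*c + 10*w (j(w, c) = (c + 1) + (2 - 5*(c - 2*w)) = (1 + c) + (2 + (-5*c + 10*w)) = (1 + c) + (2 - 5*c + 10*w) = 3 - 4*c + 10*w)
54*j(-1*(-9), -26) = 54*(3 - 4*(-26) + 10*(-1*(-9))) = 54*(3 + 104 + 10*9) = 54*(3 + 104 + 90) = 54*197 = 10638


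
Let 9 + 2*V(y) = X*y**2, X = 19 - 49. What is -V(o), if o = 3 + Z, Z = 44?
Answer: 66279/2 ≈ 33140.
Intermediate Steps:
o = 47 (o = 3 + 44 = 47)
X = -30
V(y) = -9/2 - 15*y**2 (V(y) = -9/2 + (-30*y**2)/2 = -9/2 - 15*y**2)
-V(o) = -(-9/2 - 15*47**2) = -(-9/2 - 15*2209) = -(-9/2 - 33135) = -1*(-66279/2) = 66279/2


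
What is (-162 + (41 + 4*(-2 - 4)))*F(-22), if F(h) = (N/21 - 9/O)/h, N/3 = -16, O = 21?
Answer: -2755/154 ≈ -17.890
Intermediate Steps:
N = -48 (N = 3*(-16) = -48)
F(h) = -19/(7*h) (F(h) = (-48/21 - 9/21)/h = (-48*1/21 - 9*1/21)/h = (-16/7 - 3/7)/h = -19/(7*h))
(-162 + (41 + 4*(-2 - 4)))*F(-22) = (-162 + (41 + 4*(-2 - 4)))*(-19/7/(-22)) = (-162 + (41 + 4*(-6)))*(-19/7*(-1/22)) = (-162 + (41 - 24))*(19/154) = (-162 + 17)*(19/154) = -145*19/154 = -2755/154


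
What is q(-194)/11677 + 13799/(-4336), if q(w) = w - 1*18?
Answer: -162050155/50631472 ≈ -3.2006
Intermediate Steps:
q(w) = -18 + w (q(w) = w - 18 = -18 + w)
q(-194)/11677 + 13799/(-4336) = (-18 - 194)/11677 + 13799/(-4336) = -212*1/11677 + 13799*(-1/4336) = -212/11677 - 13799/4336 = -162050155/50631472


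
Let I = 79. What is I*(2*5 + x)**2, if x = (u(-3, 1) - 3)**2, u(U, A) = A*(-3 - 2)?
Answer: 432604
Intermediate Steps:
u(U, A) = -5*A (u(U, A) = A*(-5) = -5*A)
x = 64 (x = (-5*1 - 3)**2 = (-5 - 3)**2 = (-8)**2 = 64)
I*(2*5 + x)**2 = 79*(2*5 + 64)**2 = 79*(10 + 64)**2 = 79*74**2 = 79*5476 = 432604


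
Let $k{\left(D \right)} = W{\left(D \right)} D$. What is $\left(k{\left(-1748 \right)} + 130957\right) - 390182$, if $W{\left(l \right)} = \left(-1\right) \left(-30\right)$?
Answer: $-311665$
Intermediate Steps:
$W{\left(l \right)} = 30$
$k{\left(D \right)} = 30 D$
$\left(k{\left(-1748 \right)} + 130957\right) - 390182 = \left(30 \left(-1748\right) + 130957\right) - 390182 = \left(-52440 + 130957\right) - 390182 = 78517 - 390182 = -311665$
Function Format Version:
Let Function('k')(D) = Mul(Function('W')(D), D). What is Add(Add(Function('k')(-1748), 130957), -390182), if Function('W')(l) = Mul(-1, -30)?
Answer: -311665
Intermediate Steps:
Function('W')(l) = 30
Function('k')(D) = Mul(30, D)
Add(Add(Function('k')(-1748), 130957), -390182) = Add(Add(Mul(30, -1748), 130957), -390182) = Add(Add(-52440, 130957), -390182) = Add(78517, -390182) = -311665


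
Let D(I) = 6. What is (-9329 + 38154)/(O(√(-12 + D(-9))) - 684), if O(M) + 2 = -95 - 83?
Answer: -28825/864 ≈ -33.362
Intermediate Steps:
O(M) = -180 (O(M) = -2 + (-95 - 83) = -2 - 178 = -180)
(-9329 + 38154)/(O(√(-12 + D(-9))) - 684) = (-9329 + 38154)/(-180 - 684) = 28825/(-864) = 28825*(-1/864) = -28825/864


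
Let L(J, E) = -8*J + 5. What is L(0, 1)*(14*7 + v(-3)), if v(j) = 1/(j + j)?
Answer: 2935/6 ≈ 489.17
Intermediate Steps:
L(J, E) = 5 - 8*J
v(j) = 1/(2*j)
L(0, 1)*(14*7 + v(-3)) = (5 - 8*0)*(14*7 + (½)/(-3)) = (5 + 0)*(98 + (½)*(-⅓)) = 5*(98 - ⅙) = 5*(587/6) = 2935/6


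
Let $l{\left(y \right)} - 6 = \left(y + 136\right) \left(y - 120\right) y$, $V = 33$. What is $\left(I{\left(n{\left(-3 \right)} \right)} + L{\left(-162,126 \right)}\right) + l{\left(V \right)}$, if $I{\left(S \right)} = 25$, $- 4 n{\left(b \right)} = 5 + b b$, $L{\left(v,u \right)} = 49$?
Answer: $-485119$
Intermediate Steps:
$n{\left(b \right)} = - \frac{5}{4} - \frac{b^{2}}{4}$ ($n{\left(b \right)} = - \frac{5 + b b}{4} = - \frac{5 + b^{2}}{4} = - \frac{5}{4} - \frac{b^{2}}{4}$)
$l{\left(y \right)} = 6 + y \left(-120 + y\right) \left(136 + y\right)$ ($l{\left(y \right)} = 6 + \left(y + 136\right) \left(y - 120\right) y = 6 + \left(136 + y\right) \left(-120 + y\right) y = 6 + \left(-120 + y\right) \left(136 + y\right) y = 6 + y \left(-120 + y\right) \left(136 + y\right)$)
$\left(I{\left(n{\left(-3 \right)} \right)} + L{\left(-162,126 \right)}\right) + l{\left(V \right)} = \left(25 + 49\right) + \left(6 + 33^{3} - 538560 + 16 \cdot 33^{2}\right) = 74 + \left(6 + 35937 - 538560 + 16 \cdot 1089\right) = 74 + \left(6 + 35937 - 538560 + 17424\right) = 74 - 485193 = -485119$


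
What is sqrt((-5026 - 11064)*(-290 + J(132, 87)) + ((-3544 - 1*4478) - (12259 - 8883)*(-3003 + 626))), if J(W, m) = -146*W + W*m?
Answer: 5*sqrt(5519670) ≈ 11747.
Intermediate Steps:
sqrt((-5026 - 11064)*(-290 + J(132, 87)) + ((-3544 - 1*4478) - (12259 - 8883)*(-3003 + 626))) = sqrt((-5026 - 11064)*(-290 + 132*(-146 + 87)) + ((-3544 - 1*4478) - (12259 - 8883)*(-3003 + 626))) = sqrt(-16090*(-290 + 132*(-59)) + ((-3544 - 4478) - 3376*(-2377))) = sqrt(-16090*(-290 - 7788) + (-8022 - 1*(-8024752))) = sqrt(-16090*(-8078) + (-8022 + 8024752)) = sqrt(129975020 + 8016730) = sqrt(137991750) = 5*sqrt(5519670)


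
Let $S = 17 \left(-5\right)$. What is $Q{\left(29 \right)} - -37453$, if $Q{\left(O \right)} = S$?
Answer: $37368$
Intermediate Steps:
$S = -85$
$Q{\left(O \right)} = -85$
$Q{\left(29 \right)} - -37453 = -85 - -37453 = -85 + 37453 = 37368$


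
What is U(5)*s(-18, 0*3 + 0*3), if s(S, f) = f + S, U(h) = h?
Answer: -90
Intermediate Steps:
s(S, f) = S + f
U(5)*s(-18, 0*3 + 0*3) = 5*(-18 + (0*3 + 0*3)) = 5*(-18 + (0 + 0)) = 5*(-18 + 0) = 5*(-18) = -90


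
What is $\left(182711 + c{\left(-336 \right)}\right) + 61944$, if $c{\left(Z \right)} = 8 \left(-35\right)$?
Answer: $244375$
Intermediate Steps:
$c{\left(Z \right)} = -280$
$\left(182711 + c{\left(-336 \right)}\right) + 61944 = \left(182711 - 280\right) + 61944 = 182431 + 61944 = 244375$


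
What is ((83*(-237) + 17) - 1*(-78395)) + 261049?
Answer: 319790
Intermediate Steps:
((83*(-237) + 17) - 1*(-78395)) + 261049 = ((-19671 + 17) + 78395) + 261049 = (-19654 + 78395) + 261049 = 58741 + 261049 = 319790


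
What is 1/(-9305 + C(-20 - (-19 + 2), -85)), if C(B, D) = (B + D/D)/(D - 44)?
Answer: -129/1200343 ≈ -0.00010747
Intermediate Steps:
C(B, D) = (1 + B)/(-44 + D) (C(B, D) = (B + 1)/(-44 + D) = (1 + B)/(-44 + D))
1/(-9305 + C(-20 - (-19 + 2), -85)) = 1/(-9305 + (1 + (-20 - (-19 + 2)))/(-44 - 85)) = 1/(-9305 + (1 + (-20 - 1*(-17)))/(-129)) = 1/(-9305 - (1 + (-20 + 17))/129) = 1/(-9305 - (1 - 3)/129) = 1/(-9305 - 1/129*(-2)) = 1/(-9305 + 2/129) = 1/(-1200343/129) = -129/1200343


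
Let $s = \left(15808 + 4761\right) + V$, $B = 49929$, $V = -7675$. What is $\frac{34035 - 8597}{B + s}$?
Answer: $\frac{25438}{62823} \approx 0.40492$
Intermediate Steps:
$s = 12894$ ($s = \left(15808 + 4761\right) - 7675 = 20569 - 7675 = 12894$)
$\frac{34035 - 8597}{B + s} = \frac{34035 - 8597}{49929 + 12894} = \frac{25438}{62823}$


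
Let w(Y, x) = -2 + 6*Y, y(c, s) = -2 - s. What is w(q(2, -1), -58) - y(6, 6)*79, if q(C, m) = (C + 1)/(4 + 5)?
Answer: 632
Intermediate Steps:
q(C, m) = 1/9 + C/9 (q(C, m) = (1 + C)/9 = (1 + C)*(1/9) = 1/9 + C/9)
w(q(2, -1), -58) - y(6, 6)*79 = (-2 + 6*(1/9 + (1/9)*2)) - (-2 - 1*6)*79 = (-2 + 6*(1/9 + 2/9)) - (-2 - 6)*79 = (-2 + 6*(1/3)) - (-8)*79 = (-2 + 2) - 1*(-632) = 0 + 632 = 632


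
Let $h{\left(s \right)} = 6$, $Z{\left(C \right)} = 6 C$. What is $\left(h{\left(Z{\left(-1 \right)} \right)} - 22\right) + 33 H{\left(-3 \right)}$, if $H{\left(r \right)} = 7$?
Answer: $215$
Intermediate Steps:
$\left(h{\left(Z{\left(-1 \right)} \right)} - 22\right) + 33 H{\left(-3 \right)} = \left(6 - 22\right) + 33 \cdot 7 = -16 + 231 = 215$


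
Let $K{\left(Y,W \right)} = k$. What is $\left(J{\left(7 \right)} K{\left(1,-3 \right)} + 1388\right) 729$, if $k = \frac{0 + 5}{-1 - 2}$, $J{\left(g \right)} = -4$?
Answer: $1016712$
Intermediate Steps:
$k = - \frac{5}{3}$ ($k = \frac{5}{-3} = 5 \left(- \frac{1}{3}\right) = - \frac{5}{3} \approx -1.6667$)
$K{\left(Y,W \right)} = - \frac{5}{3}$
$\left(J{\left(7 \right)} K{\left(1,-3 \right)} + 1388\right) 729 = \left(\left(-4\right) \left(- \frac{5}{3}\right) + 1388\right) 729 = \left(\frac{20}{3} + 1388\right) 729 = \frac{4184}{3} \cdot 729 = 1016712$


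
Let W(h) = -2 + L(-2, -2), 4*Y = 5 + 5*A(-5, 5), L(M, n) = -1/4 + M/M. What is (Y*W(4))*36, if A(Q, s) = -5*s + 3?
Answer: 4725/4 ≈ 1181.3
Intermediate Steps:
L(M, n) = ¾ (L(M, n) = -1*¼ + 1 = -¼ + 1 = ¾)
A(Q, s) = 3 - 5*s
Y = -105/4 (Y = (5 + 5*(3 - 5*5))/4 = (5 + 5*(3 - 25))/4 = (5 + 5*(-22))/4 = (5 - 110)/4 = (¼)*(-105) = -105/4 ≈ -26.250)
W(h) = -5/4 (W(h) = -2 + ¾ = -5/4)
(Y*W(4))*36 = -105/4*(-5/4)*36 = (525/16)*36 = 4725/4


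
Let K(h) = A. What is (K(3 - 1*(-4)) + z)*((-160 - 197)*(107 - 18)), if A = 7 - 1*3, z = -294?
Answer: 9214170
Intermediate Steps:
A = 4 (A = 7 - 3 = 4)
K(h) = 4
(K(3 - 1*(-4)) + z)*((-160 - 197)*(107 - 18)) = (4 - 294)*((-160 - 197)*(107 - 18)) = -(-103530)*89 = -290*(-31773) = 9214170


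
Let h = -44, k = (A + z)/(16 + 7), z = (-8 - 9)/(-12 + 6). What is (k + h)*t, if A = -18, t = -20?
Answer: 61630/69 ≈ 893.19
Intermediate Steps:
z = 17/6 (z = -17/(-6) = -17*(-1/6) = 17/6 ≈ 2.8333)
k = -91/138 (k = (-18 + 17/6)/(16 + 7) = -91/6/23 = -91/6*1/23 = -91/138 ≈ -0.65942)
(k + h)*t = (-91/138 - 44)*(-20) = -6163/138*(-20) = 61630/69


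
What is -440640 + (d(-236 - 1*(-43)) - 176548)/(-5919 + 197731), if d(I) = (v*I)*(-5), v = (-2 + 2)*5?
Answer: -21130054057/47953 ≈ -4.4064e+5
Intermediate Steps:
v = 0 (v = 0*5 = 0)
d(I) = 0 (d(I) = (0*I)*(-5) = 0*(-5) = 0)
-440640 + (d(-236 - 1*(-43)) - 176548)/(-5919 + 197731) = -440640 + (0 - 176548)/(-5919 + 197731) = -440640 - 176548/191812 = -440640 - 176548*1/191812 = -440640 - 44137/47953 = -21130054057/47953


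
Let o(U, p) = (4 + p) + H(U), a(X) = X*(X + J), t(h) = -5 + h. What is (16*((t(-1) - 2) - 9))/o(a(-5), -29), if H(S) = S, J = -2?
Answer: -136/5 ≈ -27.200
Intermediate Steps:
a(X) = X*(-2 + X) (a(X) = X*(X - 2) = X*(-2 + X))
o(U, p) = 4 + U + p (o(U, p) = (4 + p) + U = 4 + U + p)
(16*((t(-1) - 2) - 9))/o(a(-5), -29) = (16*(((-5 - 1) - 2) - 9))/(4 - 5*(-2 - 5) - 29) = (16*((-6 - 2) - 9))/(4 - 5*(-7) - 29) = (16*(-8 - 9))/(4 + 35 - 29) = (16*(-17))/10 = -272*⅒ = -136/5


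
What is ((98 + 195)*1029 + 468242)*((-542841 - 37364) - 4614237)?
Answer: -3998364590638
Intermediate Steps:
((98 + 195)*1029 + 468242)*((-542841 - 37364) - 4614237) = (293*1029 + 468242)*(-580205 - 4614237) = (301497 + 468242)*(-5194442) = 769739*(-5194442) = -3998364590638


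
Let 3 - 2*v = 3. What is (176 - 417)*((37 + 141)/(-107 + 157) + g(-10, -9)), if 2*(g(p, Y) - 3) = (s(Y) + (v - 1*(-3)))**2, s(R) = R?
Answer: -147974/25 ≈ -5919.0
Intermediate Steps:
v = 0 (v = 3/2 - 1/2*3 = 3/2 - 3/2 = 0)
g(p, Y) = 3 + (3 + Y)**2/2 (g(p, Y) = 3 + (Y + (0 - 1*(-3)))**2/2 = 3 + (Y + (0 + 3))**2/2 = 3 + (Y + 3)**2/2 = 3 + (3 + Y)**2/2)
(176 - 417)*((37 + 141)/(-107 + 157) + g(-10, -9)) = (176 - 417)*((37 + 141)/(-107 + 157) + (3 + (3 - 9)**2/2)) = -241*(178/50 + (3 + (1/2)*(-6)**2)) = -241*(178*(1/50) + (3 + (1/2)*36)) = -241*(89/25 + (3 + 18)) = -241*(89/25 + 21) = -241*614/25 = -147974/25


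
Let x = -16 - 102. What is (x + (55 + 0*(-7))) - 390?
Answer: -453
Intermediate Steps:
x = -118
(x + (55 + 0*(-7))) - 390 = (-118 + (55 + 0*(-7))) - 390 = (-118 + (55 + 0)) - 390 = (-118 + 55) - 390 = -63 - 390 = -453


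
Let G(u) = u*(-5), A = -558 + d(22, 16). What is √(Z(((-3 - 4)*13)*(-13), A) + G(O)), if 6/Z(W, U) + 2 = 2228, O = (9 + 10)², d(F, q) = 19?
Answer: 3*I*√27604626/371 ≈ 42.485*I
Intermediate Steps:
O = 361 (O = 19² = 361)
A = -539 (A = -558 + 19 = -539)
Z(W, U) = 1/371 (Z(W, U) = 6/(-2 + 2228) = 6/2226 = 6*(1/2226) = 1/371)
G(u) = -5*u
√(Z(((-3 - 4)*13)*(-13), A) + G(O)) = √(1/371 - 5*361) = √(1/371 - 1805) = √(-669654/371) = 3*I*√27604626/371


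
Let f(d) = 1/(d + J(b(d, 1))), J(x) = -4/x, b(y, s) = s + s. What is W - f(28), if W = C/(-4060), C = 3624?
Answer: -24571/26390 ≈ -0.93107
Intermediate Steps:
b(y, s) = 2*s
W = -906/1015 (W = 3624/(-4060) = 3624*(-1/4060) = -906/1015 ≈ -0.89261)
f(d) = 1/(-2 + d) (f(d) = 1/(d - 4/(2*1)) = 1/(d - 4/2) = 1/(d - 4*1/2) = 1/(d - 2) = 1/(-2 + d))
W - f(28) = -906/1015 - 1/(-2 + 28) = -906/1015 - 1/26 = -24571/26390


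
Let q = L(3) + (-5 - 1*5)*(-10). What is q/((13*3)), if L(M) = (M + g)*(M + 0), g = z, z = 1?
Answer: 112/39 ≈ 2.8718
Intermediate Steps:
g = 1
L(M) = M*(1 + M) (L(M) = (M + 1)*(M + 0) = (1 + M)*M = M*(1 + M))
q = 112 (q = 3*(1 + 3) + (-5 - 1*5)*(-10) = 3*4 + (-5 - 5)*(-10) = 12 - 10*(-10) = 12 + 100 = 112)
q/((13*3)) = 112/((13*3)) = 112/39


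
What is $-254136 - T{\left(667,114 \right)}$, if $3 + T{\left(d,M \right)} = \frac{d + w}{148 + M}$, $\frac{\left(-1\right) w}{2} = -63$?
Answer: $- \frac{66583639}{262} \approx -2.5414 \cdot 10^{5}$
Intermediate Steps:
$w = 126$ ($w = \left(-2\right) \left(-63\right) = 126$)
$T{\left(d,M \right)} = -3 + \frac{126 + d}{148 + M}$ ($T{\left(d,M \right)} = -3 + \frac{d + 126}{148 + M} = -3 + \frac{126 + d}{148 + M}$)
$-254136 - T{\left(667,114 \right)} = -254136 - \frac{-318 + 667 - 342}{148 + 114} = -254136 - \frac{-318 + 667 - 342}{262} = -254136 - \frac{1}{262} \cdot 7 = -254136 - \frac{7}{262} = - \frac{66583639}{262}$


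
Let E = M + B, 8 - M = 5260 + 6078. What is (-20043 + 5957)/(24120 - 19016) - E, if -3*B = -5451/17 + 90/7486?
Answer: 1822033181475/162386312 ≈ 11220.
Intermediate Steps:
M = -11330 (M = 8 - (5260 + 6078) = 8 - 1*11338 = 8 - 11338 = -11330)
B = 6800776/63631 (B = -(-5451/17 + 90/7486)/3 = -(-5451*1/17 + 90*(1/7486))/3 = -(-5451/17 + 45/3743)/3 = -⅓*(-20402328/63631) = 6800776/63631 ≈ 106.88)
E = -714138454/63631 (E = -11330 + 6800776/63631 = -714138454/63631 ≈ -11223.)
(-20043 + 5957)/(24120 - 19016) - E = (-20043 + 5957)/(24120 - 19016) - 1*(-714138454/63631) = -14086/5104 + 714138454/63631 = -14086*1/5104 + 714138454/63631 = -7043/2552 + 714138454/63631 = 1822033181475/162386312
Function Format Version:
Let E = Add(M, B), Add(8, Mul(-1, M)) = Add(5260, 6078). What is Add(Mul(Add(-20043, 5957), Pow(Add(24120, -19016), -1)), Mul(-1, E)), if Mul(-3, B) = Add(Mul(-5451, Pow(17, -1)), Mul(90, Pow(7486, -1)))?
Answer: Rational(1822033181475, 162386312) ≈ 11220.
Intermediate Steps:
M = -11330 (M = Add(8, Mul(-1, Add(5260, 6078))) = Add(8, Mul(-1, 11338)) = Add(8, -11338) = -11330)
B = Rational(6800776, 63631) (B = Mul(Rational(-1, 3), Add(Mul(-5451, Pow(17, -1)), Mul(90, Pow(7486, -1)))) = Mul(Rational(-1, 3), Add(Mul(-5451, Rational(1, 17)), Mul(90, Rational(1, 7486)))) = Mul(Rational(-1, 3), Add(Rational(-5451, 17), Rational(45, 3743))) = Mul(Rational(-1, 3), Rational(-20402328, 63631)) = Rational(6800776, 63631) ≈ 106.88)
E = Rational(-714138454, 63631) (E = Add(-11330, Rational(6800776, 63631)) = Rational(-714138454, 63631) ≈ -11223.)
Add(Mul(Add(-20043, 5957), Pow(Add(24120, -19016), -1)), Mul(-1, E)) = Add(Mul(Add(-20043, 5957), Pow(Add(24120, -19016), -1)), Mul(-1, Rational(-714138454, 63631))) = Add(Mul(-14086, Pow(5104, -1)), Rational(714138454, 63631)) = Add(Mul(-14086, Rational(1, 5104)), Rational(714138454, 63631)) = Add(Rational(-7043, 2552), Rational(714138454, 63631)) = Rational(1822033181475, 162386312)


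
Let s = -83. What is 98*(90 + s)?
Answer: 686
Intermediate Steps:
98*(90 + s) = 98*(90 - 83) = 98*7 = 686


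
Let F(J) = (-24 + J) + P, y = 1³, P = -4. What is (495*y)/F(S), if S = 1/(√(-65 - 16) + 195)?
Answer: -105610527/5972837 + 891*I/5972837 ≈ -17.682 + 0.00014918*I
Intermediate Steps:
S = (195 - 9*I)/38106 (S = 1/(√(-81) + 195) = 1/(9*I + 195) = 1/(195 + 9*I) = (195 - 9*I)/38106 ≈ 0.0051173 - 0.00023618*I)
y = 1
F(J) = -28 + J (F(J) = (-24 + J) - 4 = -28 + J)
(495*y)/F(S) = (495*1)/(-28 + (65/12702 - I/4234)) = 495/(-355591/12702 - I/4234) = 495*(38106*(-355591/12702 + I/4234)/29864185) = 3772494*(-355591/12702 + I/4234)/5972837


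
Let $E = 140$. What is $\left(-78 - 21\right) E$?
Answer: $-13860$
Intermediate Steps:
$\left(-78 - 21\right) E = \left(-78 - 21\right) 140 = \left(-99\right) 140 = -13860$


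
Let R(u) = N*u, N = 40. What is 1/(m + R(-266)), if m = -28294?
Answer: -1/38934 ≈ -2.5684e-5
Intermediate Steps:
R(u) = 40*u
1/(m + R(-266)) = 1/(-28294 + 40*(-266)) = 1/(-28294 - 10640) = 1/(-38934) = -1/38934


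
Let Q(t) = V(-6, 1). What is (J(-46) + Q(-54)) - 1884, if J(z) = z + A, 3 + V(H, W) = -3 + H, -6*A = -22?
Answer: -5815/3 ≈ -1938.3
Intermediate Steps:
A = 11/3 (A = -⅙*(-22) = 11/3 ≈ 3.6667)
V(H, W) = -6 + H (V(H, W) = -3 + (-3 + H) = -6 + H)
Q(t) = -12 (Q(t) = -6 - 6 = -12)
J(z) = 11/3 + z (J(z) = z + 11/3 = 11/3 + z)
(J(-46) + Q(-54)) - 1884 = ((11/3 - 46) - 12) - 1884 = (-127/3 - 12) - 1884 = -163/3 - 1884 = -5815/3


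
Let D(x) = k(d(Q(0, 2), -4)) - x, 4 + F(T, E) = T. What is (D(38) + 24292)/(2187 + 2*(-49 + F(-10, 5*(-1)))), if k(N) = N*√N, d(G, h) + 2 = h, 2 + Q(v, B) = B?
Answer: 24254/2061 - 2*I*√6/687 ≈ 11.768 - 0.007131*I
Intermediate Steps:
Q(v, B) = -2 + B
d(G, h) = -2 + h
F(T, E) = -4 + T
k(N) = N^(3/2)
D(x) = -x - 6*I*√6 (D(x) = (-2 - 4)^(3/2) - x = (-6)^(3/2) - x = -6*I*√6 - x = -x - 6*I*√6)
(D(38) + 24292)/(2187 + 2*(-49 + F(-10, 5*(-1)))) = ((-1*38 - 6*I*√6) + 24292)/(2187 + 2*(-49 + (-4 - 10))) = ((-38 - 6*I*√6) + 24292)/(2187 + 2*(-49 - 14)) = (24254 - 6*I*√6)/(2187 + 2*(-63)) = (24254 - 6*I*√6)/(2187 - 126) = (24254 - 6*I*√6)/2061 = (24254 - 6*I*√6)*(1/2061) = 24254/2061 - 2*I*√6/687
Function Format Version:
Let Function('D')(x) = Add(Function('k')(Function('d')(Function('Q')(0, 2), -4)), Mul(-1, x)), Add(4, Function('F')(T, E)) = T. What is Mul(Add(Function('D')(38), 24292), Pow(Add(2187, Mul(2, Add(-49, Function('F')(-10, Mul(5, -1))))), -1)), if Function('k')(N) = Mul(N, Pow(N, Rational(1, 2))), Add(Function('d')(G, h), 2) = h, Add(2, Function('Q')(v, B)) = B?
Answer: Add(Rational(24254, 2061), Mul(Rational(-2, 687), I, Pow(6, Rational(1, 2)))) ≈ Add(11.768, Mul(-0.0071310, I))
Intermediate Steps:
Function('Q')(v, B) = Add(-2, B)
Function('d')(G, h) = Add(-2, h)
Function('F')(T, E) = Add(-4, T)
Function('k')(N) = Pow(N, Rational(3, 2))
Function('D')(x) = Add(Mul(-1, x), Mul(-6, I, Pow(6, Rational(1, 2)))) (Function('D')(x) = Add(Pow(Add(-2, -4), Rational(3, 2)), Mul(-1, x)) = Add(Pow(-6, Rational(3, 2)), Mul(-1, x)) = Add(Mul(-6, I, Pow(6, Rational(1, 2))), Mul(-1, x)) = Add(Mul(-1, x), Mul(-6, I, Pow(6, Rational(1, 2)))))
Mul(Add(Function('D')(38), 24292), Pow(Add(2187, Mul(2, Add(-49, Function('F')(-10, Mul(5, -1))))), -1)) = Mul(Add(Add(Mul(-1, 38), Mul(-6, I, Pow(6, Rational(1, 2)))), 24292), Pow(Add(2187, Mul(2, Add(-49, Add(-4, -10)))), -1)) = Mul(Add(Add(-38, Mul(-6, I, Pow(6, Rational(1, 2)))), 24292), Pow(Add(2187, Mul(2, Add(-49, -14))), -1)) = Mul(Add(24254, Mul(-6, I, Pow(6, Rational(1, 2)))), Pow(Add(2187, Mul(2, -63)), -1)) = Mul(Add(24254, Mul(-6, I, Pow(6, Rational(1, 2)))), Pow(Add(2187, -126), -1)) = Mul(Add(24254, Mul(-6, I, Pow(6, Rational(1, 2)))), Pow(2061, -1)) = Mul(Add(24254, Mul(-6, I, Pow(6, Rational(1, 2)))), Rational(1, 2061)) = Add(Rational(24254, 2061), Mul(Rational(-2, 687), I, Pow(6, Rational(1, 2))))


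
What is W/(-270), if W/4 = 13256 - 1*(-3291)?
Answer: -33094/135 ≈ -245.14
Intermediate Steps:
W = 66188 (W = 4*(13256 - 1*(-3291)) = 4*(13256 + 3291) = 4*16547 = 66188)
W/(-270) = 66188/(-270) = 66188*(-1/270) = -33094/135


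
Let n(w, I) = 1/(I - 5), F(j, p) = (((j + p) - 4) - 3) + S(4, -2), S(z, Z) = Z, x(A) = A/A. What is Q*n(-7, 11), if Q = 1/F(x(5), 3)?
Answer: -1/30 ≈ -0.033333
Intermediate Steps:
x(A) = 1
F(j, p) = -9 + j + p (F(j, p) = (((j + p) - 4) - 3) - 2 = ((-4 + j + p) - 3) - 2 = (-7 + j + p) - 2 = -9 + j + p)
Q = -1/5 (Q = 1/(-9 + 1 + 3) = 1/(-5) = -1/5 ≈ -0.20000)
n(w, I) = 1/(-5 + I)
Q*n(-7, 11) = -1/(5*(-5 + 11)) = -1/5/6 = -1/5*1/6 = -1/30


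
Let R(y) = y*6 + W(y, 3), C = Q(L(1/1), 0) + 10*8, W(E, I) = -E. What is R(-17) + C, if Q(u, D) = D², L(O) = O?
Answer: -5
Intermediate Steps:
C = 80 (C = 0² + 10*8 = 0 + 80 = 80)
R(y) = 5*y (R(y) = y*6 - y = 6*y - y = 5*y)
R(-17) + C = 5*(-17) + 80 = -85 + 80 = -5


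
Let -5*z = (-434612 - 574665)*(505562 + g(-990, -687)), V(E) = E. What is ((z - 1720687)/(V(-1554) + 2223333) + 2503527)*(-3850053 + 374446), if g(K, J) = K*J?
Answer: -100820761095542935798/11108895 ≈ -9.0757e+12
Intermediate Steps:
g(K, J) = J*K
z = 1196691664684/5 (z = -(-434612 - 574665)*(505562 - 687*(-990))/5 = -(-1009277)*(505562 + 680130)/5 = -(-1009277)*1185692/5 = -⅕*(-1196691664684) = 1196691664684/5 ≈ 2.3934e+11)
((z - 1720687)/(V(-1554) + 2223333) + 2503527)*(-3850053 + 374446) = ((1196691664684/5 - 1720687)/(-1554 + 2223333) + 2503527)*(-3850053 + 374446) = ((1196683061249/5)/2221779 + 2503527)*(-3475607) = ((1196683061249/5)*(1/2221779) + 2503527)*(-3475607) = (1196683061249/11108895 + 2503527)*(-3475607) = (29008101633914/11108895)*(-3475607) = -100820761095542935798/11108895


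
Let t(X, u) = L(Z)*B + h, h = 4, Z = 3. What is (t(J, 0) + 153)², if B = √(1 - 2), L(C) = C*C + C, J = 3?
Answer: 24505 + 3768*I ≈ 24505.0 + 3768.0*I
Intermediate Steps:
L(C) = C + C² (L(C) = C² + C = C + C²)
B = I (B = √(-1) = I ≈ 1.0*I)
t(X, u) = 4 + 12*I (t(X, u) = (3*(1 + 3))*I + 4 = (3*4)*I + 4 = 12*I + 4 = 4 + 12*I)
(t(J, 0) + 153)² = ((4 + 12*I) + 153)² = (157 + 12*I)²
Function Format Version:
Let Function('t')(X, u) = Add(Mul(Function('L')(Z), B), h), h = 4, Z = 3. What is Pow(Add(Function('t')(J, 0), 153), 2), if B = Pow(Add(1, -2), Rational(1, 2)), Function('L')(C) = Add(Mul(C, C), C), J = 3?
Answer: Add(24505, Mul(3768, I)) ≈ Add(24505., Mul(3768.0, I))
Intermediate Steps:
Function('L')(C) = Add(C, Pow(C, 2)) (Function('L')(C) = Add(Pow(C, 2), C) = Add(C, Pow(C, 2)))
B = I (B = Pow(-1, Rational(1, 2)) = I ≈ Mul(1.0000, I))
Function('t')(X, u) = Add(4, Mul(12, I)) (Function('t')(X, u) = Add(Mul(Mul(3, Add(1, 3)), I), 4) = Add(Mul(Mul(3, 4), I), 4) = Add(Mul(12, I), 4) = Add(4, Mul(12, I)))
Pow(Add(Function('t')(J, 0), 153), 2) = Pow(Add(Add(4, Mul(12, I)), 153), 2) = Pow(Add(157, Mul(12, I)), 2)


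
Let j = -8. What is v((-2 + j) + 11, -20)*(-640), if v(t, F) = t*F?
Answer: 12800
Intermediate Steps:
v(t, F) = F*t
v((-2 + j) + 11, -20)*(-640) = -20*((-2 - 8) + 11)*(-640) = -20*(-10 + 11)*(-640) = -20*1*(-640) = -20*(-640) = 12800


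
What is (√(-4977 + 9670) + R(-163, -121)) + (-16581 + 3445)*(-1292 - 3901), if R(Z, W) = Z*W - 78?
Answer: 68234893 + 19*√13 ≈ 6.8235e+7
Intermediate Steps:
R(Z, W) = -78 + W*Z (R(Z, W) = W*Z - 78 = -78 + W*Z)
(√(-4977 + 9670) + R(-163, -121)) + (-16581 + 3445)*(-1292 - 3901) = (√(-4977 + 9670) + (-78 - 121*(-163))) + (-16581 + 3445)*(-1292 - 3901) = (√4693 + (-78 + 19723)) - 13136*(-5193) = (19*√13 + 19645) + 68215248 = (19645 + 19*√13) + 68215248 = 68234893 + 19*√13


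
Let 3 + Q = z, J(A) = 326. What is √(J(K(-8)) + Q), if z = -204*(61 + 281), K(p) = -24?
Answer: I*√69445 ≈ 263.52*I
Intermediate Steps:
z = -69768 (z = -204*342 = -69768)
Q = -69771 (Q = -3 - 69768 = -69771)
√(J(K(-8)) + Q) = √(326 - 69771) = √(-69445) = I*√69445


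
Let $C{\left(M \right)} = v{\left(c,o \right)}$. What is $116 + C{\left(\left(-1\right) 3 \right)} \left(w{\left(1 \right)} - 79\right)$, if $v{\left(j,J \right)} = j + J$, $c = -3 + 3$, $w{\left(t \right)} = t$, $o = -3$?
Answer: $350$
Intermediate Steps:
$c = 0$
$v{\left(j,J \right)} = J + j$
$C{\left(M \right)} = -3$ ($C{\left(M \right)} = -3 + 0 = -3$)
$116 + C{\left(\left(-1\right) 3 \right)} \left(w{\left(1 \right)} - 79\right) = 116 - 3 \left(1 - 79\right) = 116 - -234 = 116 + 234 = 350$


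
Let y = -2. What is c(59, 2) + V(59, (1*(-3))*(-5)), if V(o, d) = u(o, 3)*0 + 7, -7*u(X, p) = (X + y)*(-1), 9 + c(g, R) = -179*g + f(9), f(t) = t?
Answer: -10554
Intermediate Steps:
c(g, R) = -179*g (c(g, R) = -9 + (-179*g + 9) = -9 + (9 - 179*g) = -179*g)
u(X, p) = -2/7 + X/7 (u(X, p) = -(X - 2)*(-1)/7 = -(-2 + X)*(-1)/7 = -(2 - X)/7 = -2/7 + X/7)
V(o, d) = 7 (V(o, d) = (-2/7 + o/7)*0 + 7 = 0 + 7 = 7)
c(59, 2) + V(59, (1*(-3))*(-5)) = -179*59 + 7 = -10561 + 7 = -10554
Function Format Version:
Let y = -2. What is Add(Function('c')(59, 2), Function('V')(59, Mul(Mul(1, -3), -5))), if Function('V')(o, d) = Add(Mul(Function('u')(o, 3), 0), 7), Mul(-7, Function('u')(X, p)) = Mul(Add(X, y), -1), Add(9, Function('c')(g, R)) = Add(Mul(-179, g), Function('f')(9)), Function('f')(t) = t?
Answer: -10554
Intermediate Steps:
Function('c')(g, R) = Mul(-179, g) (Function('c')(g, R) = Add(-9, Add(Mul(-179, g), 9)) = Add(-9, Add(9, Mul(-179, g))) = Mul(-179, g))
Function('u')(X, p) = Add(Rational(-2, 7), Mul(Rational(1, 7), X)) (Function('u')(X, p) = Mul(Rational(-1, 7), Mul(Add(X, -2), -1)) = Mul(Rational(-1, 7), Mul(Add(-2, X), -1)) = Mul(Rational(-1, 7), Add(2, Mul(-1, X))) = Add(Rational(-2, 7), Mul(Rational(1, 7), X)))
Function('V')(o, d) = 7 (Function('V')(o, d) = Add(Mul(Add(Rational(-2, 7), Mul(Rational(1, 7), o)), 0), 7) = Add(0, 7) = 7)
Add(Function('c')(59, 2), Function('V')(59, Mul(Mul(1, -3), -5))) = Add(Mul(-179, 59), 7) = Add(-10561, 7) = -10554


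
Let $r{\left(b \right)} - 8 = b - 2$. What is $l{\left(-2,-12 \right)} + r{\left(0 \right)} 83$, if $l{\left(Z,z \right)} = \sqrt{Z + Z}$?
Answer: $498 + 2 i \approx 498.0 + 2.0 i$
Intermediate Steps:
$r{\left(b \right)} = 6 + b$ ($r{\left(b \right)} = 8 + \left(b - 2\right) = 8 + \left(-2 + b\right) = 6 + b$)
$l{\left(Z,z \right)} = \sqrt{2} \sqrt{Z}$ ($l{\left(Z,z \right)} = \sqrt{2 Z} = \sqrt{2} \sqrt{Z}$)
$l{\left(-2,-12 \right)} + r{\left(0 \right)} 83 = \sqrt{2} \sqrt{-2} + \left(6 + 0\right) 83 = \sqrt{2} i \sqrt{2} + 6 \cdot 83 = 2 i + 498 = 498 + 2 i$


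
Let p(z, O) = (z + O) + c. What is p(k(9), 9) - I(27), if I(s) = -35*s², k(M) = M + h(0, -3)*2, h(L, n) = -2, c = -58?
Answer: 25471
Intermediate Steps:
k(M) = -4 + M (k(M) = M - 2*2 = M - 4 = -4 + M)
p(z, O) = -58 + O + z (p(z, O) = (z + O) - 58 = (O + z) - 58 = -58 + O + z)
p(k(9), 9) - I(27) = (-58 + 9 + (-4 + 9)) - (-35)*27² = (-58 + 9 + 5) - (-35)*729 = -44 - 1*(-25515) = -44 + 25515 = 25471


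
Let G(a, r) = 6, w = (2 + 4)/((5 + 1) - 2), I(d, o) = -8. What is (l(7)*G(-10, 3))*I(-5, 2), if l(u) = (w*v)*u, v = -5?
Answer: 2520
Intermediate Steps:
w = 3/2 (w = 6/(6 - 2) = 6/4 = 6*(¼) = 3/2 ≈ 1.5000)
l(u) = -15*u/2 (l(u) = ((3/2)*(-5))*u = -15*u/2)
(l(7)*G(-10, 3))*I(-5, 2) = (-15/2*7*6)*(-8) = -105/2*6*(-8) = -315*(-8) = 2520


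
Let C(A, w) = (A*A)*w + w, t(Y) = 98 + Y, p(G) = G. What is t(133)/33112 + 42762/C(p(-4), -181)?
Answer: -1415224557/101885624 ≈ -13.890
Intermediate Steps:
C(A, w) = w + w*A**2 (C(A, w) = A**2*w + w = w*A**2 + w = w + w*A**2)
t(133)/33112 + 42762/C(p(-4), -181) = (98 + 133)/33112 + 42762/((-181*(1 + (-4)**2))) = 231*(1/33112) + 42762/((-181*(1 + 16))) = 231/33112 + 42762/((-181*17)) = 231/33112 + 42762/(-3077) = 231/33112 + 42762*(-1/3077) = 231/33112 - 42762/3077 = -1415224557/101885624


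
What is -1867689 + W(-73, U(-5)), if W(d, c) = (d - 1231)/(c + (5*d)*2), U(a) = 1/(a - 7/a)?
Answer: -24550748433/13145 ≈ -1.8677e+6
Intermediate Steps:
W(d, c) = (-1231 + d)/(c + 10*d)
-1867689 + W(-73, U(-5)) = -1867689 + (-1231 - 73)/(-5/(-7 + (-5)**2) + 10*(-73)) = -1867689 - 1304/(-5/(-7 + 25) - 730) = -1867689 - 1304/(-5/18 - 730) = -1867689 - 1304/(-13145/18) = -1867689 - 18/13145*(-1304) = -1867689 + 23472/13145 = -24550748433/13145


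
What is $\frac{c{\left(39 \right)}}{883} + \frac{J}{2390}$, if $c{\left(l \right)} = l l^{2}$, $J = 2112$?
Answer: $\frac{71818653}{1055185} \approx 68.063$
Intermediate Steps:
$c{\left(l \right)} = l^{3}$
$\frac{c{\left(39 \right)}}{883} + \frac{J}{2390} = \frac{39^{3}}{883} + \frac{2112}{2390} = 59319 \cdot \frac{1}{883} + 2112 \cdot \frac{1}{2390} = \frac{59319}{883} + \frac{1056}{1195} = \frac{71818653}{1055185}$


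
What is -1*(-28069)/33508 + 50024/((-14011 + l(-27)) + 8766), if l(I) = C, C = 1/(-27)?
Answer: -2580155855/296579308 ≈ -8.6997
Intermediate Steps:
C = -1/27 ≈ -0.037037
l(I) = -1/27
-1*(-28069)/33508 + 50024/((-14011 + l(-27)) + 8766) = -1*(-28069)/33508 + 50024/((-14011 - 1/27) + 8766) = 28069*(1/33508) + 50024/(-378298/27 + 8766) = 28069/33508 + 50024/(-141616/27) = 28069/33508 + 50024*(-27/141616) = 28069/33508 - 168831/17702 = -2580155855/296579308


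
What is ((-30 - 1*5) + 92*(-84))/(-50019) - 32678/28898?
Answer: -705092854/722724531 ≈ -0.97560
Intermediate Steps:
((-30 - 1*5) + 92*(-84))/(-50019) - 32678/28898 = ((-30 - 5) - 7728)*(-1/50019) - 32678*1/28898 = (-35 - 7728)*(-1/50019) - 16339/14449 = -7763*(-1/50019) - 16339/14449 = 7763/50019 - 16339/14449 = -705092854/722724531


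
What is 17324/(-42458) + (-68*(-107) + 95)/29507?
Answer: -1395925/8822593 ≈ -0.15822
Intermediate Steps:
17324/(-42458) + (-68*(-107) + 95)/29507 = 17324*(-1/42458) + (7276 + 95)*(1/29507) = -122/299 + 7371*(1/29507) = -122/299 + 7371/29507 = -1395925/8822593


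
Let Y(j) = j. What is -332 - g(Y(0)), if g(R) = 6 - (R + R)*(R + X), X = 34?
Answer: -338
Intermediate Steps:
g(R) = 6 - 2*R*(34 + R) (g(R) = 6 - (R + R)*(R + 34) = 6 - 2*R*(34 + R))
-332 - g(Y(0)) = -332 - (6 - 68*0 - 2*0²) = -332 - (6 + 0 - 2*0) = -332 - (6 + 0 + 0) = -332 - 1*6 = -332 - 6 = -338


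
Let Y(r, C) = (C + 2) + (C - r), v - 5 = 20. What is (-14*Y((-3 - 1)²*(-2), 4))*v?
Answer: -14700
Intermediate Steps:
v = 25 (v = 5 + 20 = 25)
Y(r, C) = 2 - r + 2*C (Y(r, C) = (2 + C) + (C - r) = 2 - r + 2*C)
(-14*Y((-3 - 1)²*(-2), 4))*v = -14*(2 - (-3 - 1)²*(-2) + 2*4)*25 = -14*(2 - (-4)²*(-2) + 8)*25 = -14*(2 - 16*(-2) + 8)*25 = -14*(2 - 1*(-32) + 8)*25 = -14*(2 + 32 + 8)*25 = -14*42*25 = -588*25 = -14700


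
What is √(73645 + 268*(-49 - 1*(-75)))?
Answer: 39*√53 ≈ 283.92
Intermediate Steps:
√(73645 + 268*(-49 - 1*(-75))) = √(73645 + 268*(-49 + 75)) = √(73645 + 268*26) = √(73645 + 6968) = √80613 = 39*√53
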